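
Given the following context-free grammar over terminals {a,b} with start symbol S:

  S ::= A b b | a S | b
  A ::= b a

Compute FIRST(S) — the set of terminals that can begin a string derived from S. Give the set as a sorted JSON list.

FIRST iteration:
pass 1:
  A via A→b a: +{b}
  S via S→A b b: +{b}
  S via S→a S: +{a}
  FIRST(S)={a,b}  FIRST(A)={b}
pass 2: (stable)
  FIRST(S)={a,b}  FIRST(A)={b}

FIRST(S) = ["a", "b"]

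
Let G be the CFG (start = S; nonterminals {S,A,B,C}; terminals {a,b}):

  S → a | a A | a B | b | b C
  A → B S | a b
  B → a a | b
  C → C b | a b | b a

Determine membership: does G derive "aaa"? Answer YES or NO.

Convert to CNF:
  S -> T0 A | T0 B | T1 C | a | b
  A -> B S | T0 T1
  B -> T0 T0 | b
  C -> C T1 | T0 T1 | T1 T0
  T0 -> a
  T1 -> b

CYK table (by increasing span):
  [0..0]={S,T0}  "a"  orig:{S}
  [1..1]={S,T0}  "a"  orig:{S}
  [2..2]={S,T0}  "a"  orig:{S}
  [0..1]={B}  "aa"
  [1..2]={B}  "aa"
  [0..2]={A,S}  "aaa"

S ∈ T[0,2] ⇒ YES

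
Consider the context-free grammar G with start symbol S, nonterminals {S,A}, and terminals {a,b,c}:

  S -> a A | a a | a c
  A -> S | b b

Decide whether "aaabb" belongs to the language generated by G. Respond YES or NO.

CNF form of G:
  S -> T0 A | T0 T0 | T0 T1
  A -> T0 A | T0 T0 | T0 T1 | T2 T2
  T0 -> a
  T1 -> c
  T2 -> b

CYK fill:
  cell(0,0) a: {T0}  orig:{}
  cell(1,1) a: {T0}  orig:{}
  cell(2,2) a: {T0}  orig:{}
  cell(3,3) b: {T2}  orig:{}
  cell(4,4) b: {T2}  orig:{}
  cell(0,1) aa: {A,S}
  cell(1,2) aa: {A,S}
  cell(2,3) ab: ∅
  cell(3,4) bb: {A}
  cell(0,2) aaa: {A,S}
  cell(1,3) aab: ∅
  cell(2,4) abb: {A,S}
  cell(0,3) aaab: ∅
  cell(1,4) aabb: {A,S}
  cell(0,4) aaabb: {A,S}

S ∈ T[0,4] ⇒ YES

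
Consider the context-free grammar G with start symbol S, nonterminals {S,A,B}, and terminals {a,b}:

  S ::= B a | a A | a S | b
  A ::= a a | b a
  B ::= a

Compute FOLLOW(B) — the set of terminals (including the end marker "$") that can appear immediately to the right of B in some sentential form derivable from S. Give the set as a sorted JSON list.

FIRST sets, iterate to fixpoint:
pass 1:
  A via A→a a: +{a}
  A via A→b a: +{b}
  B via B→a: +{a}
  S via S→B a: +{a}
  S via S→b: +{b}
  FIRST[S]={a,b}  FIRST[A]={a,b}  FIRST[B]={a}
pass 2: (no change)
  FIRST[S]={a,b}  FIRST[A]={a,b}  FIRST[B]={a}

FOLLOW iteration:
seed FOLLOW(S) with $
pass 1:
  S→B a: FOLLOW(B) ⊇ FIRST(a) = {a}; new: +{a}
  S→a A: FOLLOW(A) ⊇ FOLLOW(S) ⊇ {$}; new: +{$}
  FOLLOW[S]={$}  FOLLOW[A]={$}  FOLLOW[B]={a}
pass 2: (stable)
  FOLLOW[S]={$}  FOLLOW[A]={$}  FOLLOW[B]={a}

FOLLOW(B) = ["a"]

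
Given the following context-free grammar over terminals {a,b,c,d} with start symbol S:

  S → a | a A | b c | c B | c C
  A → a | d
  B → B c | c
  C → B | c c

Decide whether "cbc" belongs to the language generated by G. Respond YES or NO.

Convert to CNF:
  S -> T0 B | T0 C | T1 A | T2 T0 | a
  A -> a | d
  B -> B T0 | c
  C -> B T0 | T0 T0 | c
  T0 -> c
  T1 -> a
  T2 -> b

Fill CYK table bottom-up:
  T[0,0] 'c' = {B,C,T0}  orig:{B,C}
  T[1,1] 'b' = {T2}  orig:{}
  T[2,2] 'c' = {B,C,T0}  orig:{B,C}
  T[0,1] 'cb' = ∅
  T[1,2] 'bc' = {S}
  T[0,2] 'cbc' = ∅

S ∉ T[0,2] ⇒ NO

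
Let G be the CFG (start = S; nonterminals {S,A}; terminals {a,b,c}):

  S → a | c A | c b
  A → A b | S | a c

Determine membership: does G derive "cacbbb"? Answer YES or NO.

CNF form of G:
  S -> T2 A | T2 T0 | a
  A -> A T0 | T1 T2 | T2 A | T2 T0 | a
  T0 -> b
  T1 -> a
  T2 -> c

CYK fill:
  T[0,0] 'c' = {T2}  orig:{}
  T[1,1] 'a' = {A,S,T1}  orig:{A,S}
  T[2,2] 'c' = {T2}  orig:{}
  T[3,3] 'b' = {T0}  orig:{}
  T[4,4] 'b' = {T0}  orig:{}
  T[5,5] 'b' = {T0}  orig:{}
  T[0,1] 'ca' = {A,S}
  T[1,2] 'ac' = {A}
  T[2,3] 'cb' = {A,S}
  T[3,4] 'bb' = ∅
  T[4,5] 'bb' = ∅
  T[0,2] 'cac' = {A,S}
  T[1,3] 'acb' = {A}
  T[2,4] 'cbb' = {A}
  T[3,5] 'bbb' = ∅
  T[0,3] 'cacb' = {A,S}
  T[1,4] 'acbb' = {A}
  T[2,5] 'cbbb' = {A}
  T[0,4] 'cacbb' = {A,S}
  T[1,5] 'acbbb' = {A}
  T[0,5] 'cacbbb' = {A,S}

S ∈ T[0,5] ⇒ YES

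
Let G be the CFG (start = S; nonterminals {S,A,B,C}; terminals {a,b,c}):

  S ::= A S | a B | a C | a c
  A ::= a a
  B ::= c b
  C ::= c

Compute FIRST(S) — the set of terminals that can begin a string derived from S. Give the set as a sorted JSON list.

FIRST iteration:
pass 1:
  A via A→a a: +{a}
  B via B→c b: +{c}
  C via C→c: +{c}
  S via S→A S: +{a}
  FIRST[S]={a}  FIRST[A]={a}  FIRST[B]={c}  FIRST[C]={c}
pass 2: done
  FIRST[S]={a}  FIRST[A]={a}  FIRST[B]={c}  FIRST[C]={c}

FIRST(S) = ["a"]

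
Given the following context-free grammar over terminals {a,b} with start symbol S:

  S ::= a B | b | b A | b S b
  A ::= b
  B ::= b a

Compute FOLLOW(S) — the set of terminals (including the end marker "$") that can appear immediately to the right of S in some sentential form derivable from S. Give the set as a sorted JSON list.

Compute FIRST by fixpoint:
[1]
  A via A→b: +{b}
  B via B→b a: +{b}
  S via S→a B: +{a}
  S via S→b: +{b}
  FIRST(S)={a,b}  FIRST(A)={b}  FIRST(B)={b}
[2] (no change)
  FIRST(S)={a,b}  FIRST(A)={b}  FIRST(B)={b}

FOLLOW iteration:
seed FOLLOW(S) with $
round 1:
  S→a B: FOLLOW(B) ⊇ FOLLOW(S) ⊇ {$}; new: +{$}
  S→b A: FOLLOW(A) ⊇ FOLLOW(S) ⊇ {$}; new: +{$}
  S→b S b: FOLLOW(S) ⊇ FIRST(b) = {b}; new: +{b}
  S: {$,b}  A: {$}  B: {$}
round 2:
  S→a B: FOLLOW(B) ⊇ FOLLOW(S) ⊇ {$,b}; new: +{b}
  S→b A: FOLLOW(A) ⊇ FOLLOW(S) ⊇ {$,b}; new: +{b}
  S: {$,b}  A: {$,b}  B: {$,b}
round 3: done
  S: {$,b}  A: {$,b}  B: {$,b}

FOLLOW(S) = ["$", "b"]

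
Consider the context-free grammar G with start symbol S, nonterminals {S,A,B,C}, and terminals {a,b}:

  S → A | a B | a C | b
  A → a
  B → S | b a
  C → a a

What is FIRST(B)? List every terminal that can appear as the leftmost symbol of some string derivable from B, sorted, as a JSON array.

Compute FIRST by fixpoint:
round 1:
  A via A→a: +{a}
  B via B→b a: +{b}
  C via C→a a: +{a}
  S via S→A: +{a}
  S via S→b: +{b}
  FIRST(S)={a,b}  FIRST(A)={a}  FIRST(B)={b}  FIRST(C)={a}
round 2:
  B via B→S: +{a}
  FIRST(S)={a,b}  FIRST(A)={a}  FIRST(B)={a,b}  FIRST(C)={a}
round 3: — fixpoint
  FIRST(S)={a,b}  FIRST(A)={a}  FIRST(B)={a,b}  FIRST(C)={a}

FIRST(B) = ["a", "b"]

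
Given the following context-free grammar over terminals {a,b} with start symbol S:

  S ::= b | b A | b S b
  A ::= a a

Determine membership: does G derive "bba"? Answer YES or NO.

CNF form of G:
  S -> T1 A | T1 X2 | b
  A -> T0 T0
  T0 -> a
  T1 -> b
  X2 -> S T1

CYK table (by increasing span):
  [0..0]={S,T1}  "b"  orig:{S}
  [1..1]={S,T1}  "b"  orig:{S}
  [2..2]={T0}  "a"  orig:{}
  [0..1]={X2}  "bb"  orig:{}
  [1..2]=∅  "ba"
  [0..2]=∅  "bba"

S ∉ T[0,2] ⇒ NO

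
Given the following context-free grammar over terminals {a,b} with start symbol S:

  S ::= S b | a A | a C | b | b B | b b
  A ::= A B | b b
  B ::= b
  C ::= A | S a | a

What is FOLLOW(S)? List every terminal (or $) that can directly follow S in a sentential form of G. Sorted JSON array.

FIRST sets, iterate to fixpoint:
iter 1:
  A via A→b b: +{b}
  B via B→b: +{b}
  C via C→A: +{b}
  C via C→a: +{a}
  S via S→a A: +{a}
  S via S→b: +{b}
  FIRST[S]={a,b}  FIRST[A]={b}  FIRST[B]={b}  FIRST[C]={a,b}
iter 2: (no change)
  FIRST[S]={a,b}  FIRST[A]={b}  FIRST[B]={b}  FIRST[C]={a,b}

FOLLOW sets:
initialize: $ ∈ FOLLOW(S)
iter 1:
  A→A B: FOLLOW(A) ⊇ FIRST(B) = {b}; new: +{b}
  A→A B: FOLLOW(B) ⊇ FOLLOW(A) ⊇ {b}; new: +{b}
  C→S a: FOLLOW(S) ⊇ FIRST(a) = {a}; new: +{a}
  S→S b: FOLLOW(S) ⊇ FIRST(b) = {b}; new: +{b}
  S→a A: FOLLOW(A) ⊇ FOLLOW(S) ⊇ {$,a,b}; new: +{$,a}
  S→a C: FOLLOW(C) ⊇ FOLLOW(S) ⊇ {$,a,b}; new: +{$,a,b}
  S→b B: FOLLOW(B) ⊇ FOLLOW(S) ⊇ {$,a,b}; new: +{$,a}
  FOLLOW(S)={$,a,b}  FOLLOW(A)={$,a,b}  FOLLOW(B)={$,a,b}  FOLLOW(C)={$,a,b}
iter 2: — fixpoint
  FOLLOW(S)={$,a,b}  FOLLOW(A)={$,a,b}  FOLLOW(B)={$,a,b}  FOLLOW(C)={$,a,b}

FOLLOW(S) = ["$", "a", "b"]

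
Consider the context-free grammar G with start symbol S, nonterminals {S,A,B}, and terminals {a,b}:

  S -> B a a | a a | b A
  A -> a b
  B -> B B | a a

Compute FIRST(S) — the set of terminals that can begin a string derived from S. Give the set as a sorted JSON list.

FIRST iteration:
[1]
  A via A→a b: +{a}
  B via B→a a: +{a}
  S via S→B a a: +{a}
  S via S→b A: +{b}
  S: {a,b}  A: {a}  B: {a}
[2] done
  S: {a,b}  A: {a}  B: {a}

FIRST(S) = ["a", "b"]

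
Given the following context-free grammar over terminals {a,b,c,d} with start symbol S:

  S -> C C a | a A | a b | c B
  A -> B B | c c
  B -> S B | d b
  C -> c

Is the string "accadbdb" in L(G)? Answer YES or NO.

CNF form of G:
  S -> C X4 | T0 B | T3 A | T3 T2
  A -> B B | T0 T0
  B -> S B | T1 T2
  C -> c
  T0 -> c
  T1 -> d
  T2 -> b
  T3 -> a
  X4 -> C T3

CYK table (by increasing span):
  T[0,0] 'a' = {T3}  orig:{}
  T[1,1] 'c' = {C,T0}  orig:{C}
  T[2,2] 'c' = {C,T0}  orig:{C}
  T[3,3] 'a' = {T3}  orig:{}
  T[4,4] 'd' = {T1}  orig:{}
  T[5,5] 'b' = {T2}  orig:{}
  T[6,6] 'd' = {T1}  orig:{}
  T[7,7] 'b' = {T2}  orig:{}
  T[0,1] 'ac' = ∅
  T[1,2] 'cc' = {A}
  T[2,3] 'ca' = {X4}  orig:{}
  T[3,4] 'ad' = ∅
  T[4,5] 'db' = {B}
  T[5,6] 'bd' = ∅
  T[6,7] 'db' = {B}
  T[0,2] 'acc' = {S}
  T[1,3] 'cca' = {S}
  T[2,4] 'cad' = ∅
  T[3,5] 'adb' = ∅
  T[4,6] 'dbd' = ∅
  T[5,7] 'bdb' = ∅
  T[0,3] 'acca' = ∅
  T[1,4] 'ccad' = ∅
  T[2,5] 'cadb' = ∅
  T[3,6] 'adbd' = ∅
  T[4,7] 'dbdb' = {A}
  T[0,4] 'accad' = ∅
  T[1,5] 'ccadb' = {B}
  T[2,6] 'cadbd' = ∅
  T[3,7] 'adbdb' = {S}
  T[0,5] 'accadb' = ∅
  T[1,6] 'ccadbd' = ∅
  T[2,7] 'cadbdb' = ∅
  T[0,6] 'accadbd' = ∅
  T[1,7] 'ccadbdb' = {A}
  T[0,7] 'accadbdb' = {S}

S ∈ T[0,7] ⇒ YES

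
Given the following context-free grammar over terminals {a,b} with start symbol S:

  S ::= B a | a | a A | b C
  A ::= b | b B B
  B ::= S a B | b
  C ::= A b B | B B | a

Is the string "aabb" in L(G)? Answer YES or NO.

CNF form of G:
  S -> B T1 | T0 C | T1 A | a
  A -> T0 X2 | b
  B -> S X3 | b
  C -> A X4 | B B | a
  T0 -> b
  T1 -> a
  X2 -> B B
  X3 -> T1 B
  X4 -> T0 B

Fill CYK table bottom-up:
  T[0,0] 'a' = {C,S,T1}  orig:{C,S}
  T[1,1] 'a' = {C,S,T1}  orig:{C,S}
  T[2,2] 'b' = {A,B,T0}  orig:{A,B}
  T[3,3] 'b' = {A,B,T0}  orig:{A,B}
  T[0,1] 'aa' = ∅
  T[1,2] 'ab' = {S,X3}  orig:{S}
  T[2,3] 'bb' = {C,X2,X4}  orig:{C}
  T[0,2] 'aab' = {B}
  T[1,3] 'abb' = ∅
  T[0,3] 'aabb' = {C,X2}  orig:{C}

S ∉ T[0,3] ⇒ NO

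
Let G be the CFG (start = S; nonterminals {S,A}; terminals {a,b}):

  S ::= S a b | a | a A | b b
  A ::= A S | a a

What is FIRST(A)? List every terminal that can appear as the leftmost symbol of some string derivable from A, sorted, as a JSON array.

Compute FIRST by fixpoint:
round 1:
  A via A→a a: +{a}
  S via S→a: +{a}
  S via S→b b: +{b}
  FIRST(S)={a,b}  FIRST(A)={a}
round 2: — fixpoint
  FIRST(S)={a,b}  FIRST(A)={a}

FIRST(A) = ["a"]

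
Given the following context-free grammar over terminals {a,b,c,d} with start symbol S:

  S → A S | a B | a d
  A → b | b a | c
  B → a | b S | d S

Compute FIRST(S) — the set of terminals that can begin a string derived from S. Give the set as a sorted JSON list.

FIRST iteration:
pass 1:
  A via A→b: +{b}
  A via A→c: +{c}
  B via B→a: +{a}
  B via B→b S: +{b}
  B via B→d S: +{d}
  S via S→A S: +{b,c}
  S via S→a B: +{a}
  FIRST(S)={a,b,c}  FIRST(A)={b,c}  FIRST(B)={a,b,d}
pass 2: (no change)
  FIRST(S)={a,b,c}  FIRST(A)={b,c}  FIRST(B)={a,b,d}

FIRST(S) = ["a", "b", "c"]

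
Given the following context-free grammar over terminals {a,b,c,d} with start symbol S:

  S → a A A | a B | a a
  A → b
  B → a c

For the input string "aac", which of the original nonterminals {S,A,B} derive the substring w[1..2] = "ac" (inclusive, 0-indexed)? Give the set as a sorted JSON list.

CNF form of G:
  S -> T0 B | T0 T0 | T0 X2
  A -> b
  B -> T0 T1
  T0 -> a
  T1 -> c
  X2 -> A A

Fill CYK table bottom-up — only the sub-triangle for w[1..2]:
  [1..1]={T0}  "a"  orig:{}
  [2..2]={T1}  "c"  orig:{}
  [1..2]={B}  "ac"

Original NTs in T[1,2] deriving "ac": ["B"]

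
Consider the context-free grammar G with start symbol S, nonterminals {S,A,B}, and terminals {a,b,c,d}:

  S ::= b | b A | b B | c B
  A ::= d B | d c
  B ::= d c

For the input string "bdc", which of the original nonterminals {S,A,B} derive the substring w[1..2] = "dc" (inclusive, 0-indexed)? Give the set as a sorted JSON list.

Convert to CNF:
  S -> T1 B | T2 A | T2 B | b
  A -> T0 B | T0 T1
  B -> T0 T1
  T0 -> d
  T1 -> c
  T2 -> b

CYK table (by increasing span), restricted to cells inside w[1..2]:
  [1..1]={T0}  "d"  orig:{}
  [2..2]={T1}  "c"  orig:{}
  [1..2]={A,B}  "dc"

Original NTs in T[1,2] deriving "dc": ["A", "B"]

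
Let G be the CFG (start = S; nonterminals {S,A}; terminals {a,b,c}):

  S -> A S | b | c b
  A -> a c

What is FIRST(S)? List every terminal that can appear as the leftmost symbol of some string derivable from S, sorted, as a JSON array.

FIRST iteration:
round 1:
  A via A→a c: +{a}
  S via S→A S: +{a}
  S via S→b: +{b}
  S via S→c b: +{c}
  S: {a,b,c}  A: {a}
round 2: (no change)
  S: {a,b,c}  A: {a}

FIRST(S) = ["a", "b", "c"]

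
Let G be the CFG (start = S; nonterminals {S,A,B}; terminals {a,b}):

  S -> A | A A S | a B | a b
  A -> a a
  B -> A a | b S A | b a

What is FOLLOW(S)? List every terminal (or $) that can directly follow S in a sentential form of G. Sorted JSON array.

Compute FIRST by fixpoint:
round 1:
  A via A→a a: +{a}
  B via B→A a: +{a}
  B via B→b S A: +{b}
  S via S→A: +{a}
  S: {a}  A: {a}  B: {a,b}
round 2: (stable)
  S: {a}  A: {a}  B: {a,b}

FOLLOW sets:
seed FOLLOW(S) with $
round 1:
  B→A a: FOLLOW(A) ⊇ FIRST(a) = {a}; new: +{a}
  B→b S A: FOLLOW(S) ⊇ FIRST(A) = {a}; new: +{a}
  S→A: FOLLOW(A) ⊇ FOLLOW(S) ⊇ {$,a}; new: +{$}
  S→a B: FOLLOW(B) ⊇ FOLLOW(S) ⊇ {$,a}; new: +{$,a}
  FOLLOW(S)={$,a}  FOLLOW(A)={$,a}  FOLLOW(B)={$,a}
round 2: — fixpoint
  FOLLOW(S)={$,a}  FOLLOW(A)={$,a}  FOLLOW(B)={$,a}

FOLLOW(S) = ["$", "a"]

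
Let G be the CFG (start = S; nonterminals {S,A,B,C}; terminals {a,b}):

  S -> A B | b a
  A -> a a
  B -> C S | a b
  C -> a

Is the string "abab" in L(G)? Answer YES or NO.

CNF form of G:
  S -> A B | T1 T0
  A -> T0 T0
  B -> C S | T0 T1
  C -> a
  T0 -> a
  T1 -> b

CYK table (by increasing span):
  T[0,0] 'a' = {C,T0}  orig:{C}
  T[1,1] 'b' = {T1}  orig:{}
  T[2,2] 'a' = {C,T0}  orig:{C}
  T[3,3] 'b' = {T1}  orig:{}
  T[0,1] 'ab' = {B}
  T[1,2] 'ba' = {S}
  T[2,3] 'ab' = {B}
  T[0,2] 'aba' = {B}
  T[1,3] 'bab' = ∅
  T[0,3] 'abab' = ∅

S ∉ T[0,3] ⇒ NO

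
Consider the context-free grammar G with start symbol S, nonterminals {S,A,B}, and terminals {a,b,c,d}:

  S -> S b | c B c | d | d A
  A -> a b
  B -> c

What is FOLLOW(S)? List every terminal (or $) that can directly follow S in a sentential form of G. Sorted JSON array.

Compute FIRST by fixpoint:
round 1:
  A via A→a b: +{a}
  B via B→c: +{c}
  S via S→c B c: +{c}
  S via S→d: +{d}
  FIRST[S]={c,d}  FIRST[A]={a}  FIRST[B]={c}
round 2: (no change)
  FIRST[S]={c,d}  FIRST[A]={a}  FIRST[B]={c}

FOLLOW iteration:
initialize: $ ∈ FOLLOW(S)
iter 1:
  S→S b: FOLLOW(S) ⊇ FIRST(b) = {b}; new: +{b}
  S→c B c: FOLLOW(B) ⊇ FIRST(c) = {c}; new: +{c}
  S→d A: FOLLOW(A) ⊇ FOLLOW(S) ⊇ {$,b}; new: +{$,b}
  FOLLOW(S)={$,b}  FOLLOW(A)={$,b}  FOLLOW(B)={c}
iter 2: — fixpoint
  FOLLOW(S)={$,b}  FOLLOW(A)={$,b}  FOLLOW(B)={c}

FOLLOW(S) = ["$", "b"]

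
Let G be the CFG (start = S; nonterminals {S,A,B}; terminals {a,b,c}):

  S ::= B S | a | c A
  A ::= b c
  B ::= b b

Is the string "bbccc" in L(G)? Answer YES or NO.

Convert to CNF:
  S -> B S | T1 A | a
  A -> T0 T1
  B -> T0 T0
  T0 -> b
  T1 -> c

CYK table (by increasing span):
  cell(0,0) b: {T0}  orig:{}
  cell(1,1) b: {T0}  orig:{}
  cell(2,2) c: {T1}  orig:{}
  cell(3,3) c: {T1}  orig:{}
  cell(4,4) c: {T1}  orig:{}
  cell(0,1) bb: {B}
  cell(1,2) bc: {A}
  cell(2,3) cc: ∅
  cell(3,4) cc: ∅
  cell(0,2) bbc: ∅
  cell(1,3) bcc: ∅
  cell(2,4) ccc: ∅
  cell(0,3) bbcc: ∅
  cell(1,4) bccc: ∅
  cell(0,4) bbccc: ∅

S ∉ T[0,4] ⇒ NO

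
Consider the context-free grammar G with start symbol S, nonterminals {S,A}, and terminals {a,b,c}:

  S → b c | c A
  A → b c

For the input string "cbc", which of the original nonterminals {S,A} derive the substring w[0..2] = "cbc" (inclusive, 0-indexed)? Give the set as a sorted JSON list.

CNF form of G:
  S -> T0 T1 | T1 A
  A -> T0 T1
  T0 -> b
  T1 -> c

CYK table (by increasing span), restricted to cells inside w[0..2]:
  [0..0]={T1}  "c"  orig:{}
  [1..1]={T0}  "b"  orig:{}
  [2..2]={T1}  "c"  orig:{}
  [0..1]=∅  "cb"
  [1..2]={A,S}  "bc"
  [0..2]={S}  "cbc"

Original NTs in T[0,2] deriving "cbc": ["S"]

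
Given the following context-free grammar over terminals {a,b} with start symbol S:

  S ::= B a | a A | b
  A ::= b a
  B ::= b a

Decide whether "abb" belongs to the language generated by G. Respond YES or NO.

Convert to CNF:
  S -> B T1 | T1 A | b
  A -> T0 T1
  B -> T0 T1
  T0 -> b
  T1 -> a

CYK fill:
  [0..0]={T1}  "a"  orig:{}
  [1..1]={S,T0}  "b"  orig:{S}
  [2..2]={S,T0}  "b"  orig:{S}
  [0..1]=∅  "ab"
  [1..2]=∅  "bb"
  [0..2]=∅  "abb"

S ∉ T[0,2] ⇒ NO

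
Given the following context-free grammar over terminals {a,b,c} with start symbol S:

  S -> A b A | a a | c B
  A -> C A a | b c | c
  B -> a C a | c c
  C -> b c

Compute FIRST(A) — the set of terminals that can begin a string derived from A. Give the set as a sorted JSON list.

FIRST sets, iterate to fixpoint:
iter 1:
  A via A→b c: +{b}
  A via A→c: +{c}
  B via B→a C a: +{a}
  B via B→c c: +{c}
  C via C→b c: +{b}
  S via S→A b A: +{b,c}
  S via S→a a: +{a}
  FIRST[S]={a,b,c}  FIRST[A]={b,c}  FIRST[B]={a,c}  FIRST[C]={b}
iter 2: done
  FIRST[S]={a,b,c}  FIRST[A]={b,c}  FIRST[B]={a,c}  FIRST[C]={b}

FIRST(A) = ["b", "c"]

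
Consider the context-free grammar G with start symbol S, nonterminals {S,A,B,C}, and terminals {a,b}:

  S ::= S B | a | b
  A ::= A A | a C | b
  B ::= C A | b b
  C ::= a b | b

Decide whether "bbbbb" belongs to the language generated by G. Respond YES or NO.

Convert to CNF:
  S -> S B | a | b
  A -> A A | T0 C | b
  B -> C A | T1 T1
  C -> T0 T1 | b
  T0 -> a
  T1 -> b

CYK table (by increasing span):
  cell(0,0) b: {A,C,S,T1}  orig:{A,C,S}
  cell(1,1) b: {A,C,S,T1}  orig:{A,C,S}
  cell(2,2) b: {A,C,S,T1}  orig:{A,C,S}
  cell(3,3) b: {A,C,S,T1}  orig:{A,C,S}
  cell(4,4) b: {A,C,S,T1}  orig:{A,C,S}
  cell(0,1) bb: {A,B}
  cell(1,2) bb: {A,B}
  cell(2,3) bb: {A,B}
  cell(3,4) bb: {A,B}
  cell(0,2) bbb: {A,B,S}
  cell(1,3) bbb: {A,B,S}
  cell(2,4) bbb: {A,B,S}
  cell(0,3) bbbb: {A,B,S}
  cell(1,4) bbbb: {A,B,S}
  cell(0,4) bbbbb: {A,B,S}

S ∈ T[0,4] ⇒ YES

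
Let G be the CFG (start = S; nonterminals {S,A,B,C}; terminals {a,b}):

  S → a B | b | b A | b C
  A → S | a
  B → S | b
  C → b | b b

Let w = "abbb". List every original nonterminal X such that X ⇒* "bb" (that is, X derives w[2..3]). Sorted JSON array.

CNF form of G:
  S -> T0 B | T1 A | T1 C | b
  A -> T0 B | T1 A | T1 C | a | b
  B -> T0 B | T1 A | T1 C | b
  C -> T1 T1 | b
  T0 -> a
  T1 -> b

CYK table (by increasing span), restricted to cells inside w[2..3]:
  cell(2,2) b: {A,B,C,S,T1}  orig:{A,B,C,S}
  cell(3,3) b: {A,B,C,S,T1}  orig:{A,B,C,S}
  cell(2,3) bb: {A,B,C,S}

Original NTs in T[2,3] deriving "bb": ["A", "B", "C", "S"]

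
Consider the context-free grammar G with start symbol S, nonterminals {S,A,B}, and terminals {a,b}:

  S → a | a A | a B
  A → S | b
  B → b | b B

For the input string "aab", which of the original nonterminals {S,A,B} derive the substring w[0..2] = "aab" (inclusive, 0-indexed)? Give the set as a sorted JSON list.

CNF form of G:
  S -> T0 A | T0 B | a
  A -> T0 A | T0 B | a | b
  B -> T1 B | b
  T0 -> a
  T1 -> b

CYK fill, restricted to cells inside w[0..2]:
  T[0,0] 'a' = {A,S,T0}  orig:{A,S}
  T[1,1] 'a' = {A,S,T0}  orig:{A,S}
  T[2,2] 'b' = {A,B,T1}  orig:{A,B}
  T[0,1] 'aa' = {A,S}
  T[1,2] 'ab' = {A,S}
  T[0,2] 'aab' = {A,S}

Original NTs in T[0,2] deriving "aab": ["A", "S"]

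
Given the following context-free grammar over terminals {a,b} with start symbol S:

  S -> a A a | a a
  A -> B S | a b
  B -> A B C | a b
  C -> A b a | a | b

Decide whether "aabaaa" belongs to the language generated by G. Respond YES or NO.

CNF form of G:
  S -> T0 T0 | T0 X4
  A -> B S | T0 T1
  B -> A X2 | T0 T1
  C -> A X3 | a | b
  T0 -> a
  T1 -> b
  X2 -> B C
  X3 -> T1 T0
  X4 -> A T0

Fill CYK table bottom-up:
  [0..0]={C,T0}  "a"  orig:{C}
  [1..1]={C,T0}  "a"  orig:{C}
  [2..2]={C,T1}  "b"  orig:{C}
  [3..3]={C,T0}  "a"  orig:{C}
  [4..4]={C,T0}  "a"  orig:{C}
  [5..5]={C,T0}  "a"  orig:{C}
  [0..1]={S}  "aa"
  [1..2]={A,B}  "ab"
  [2..3]={X3}  "ba"  orig:{}
  [3..4]={S}  "aa"
  [4..5]={S}  "aa"
  [0..2]=∅  "aab"
  [1..3]={X2,X4}  "aba"  orig:{}
  [2..4]=∅  "baa"
  [3..5]=∅  "aaa"
  [0..3]={S}  "aaba"
  [1..4]={A}  "abaa"
  [2..5]=∅  "baaa"
  [0..4]=∅  "aabaa"
  [1..5]={X4}  "abaaa"  orig:{}
  [0..5]={S}  "aabaaa"

S ∈ T[0,5] ⇒ YES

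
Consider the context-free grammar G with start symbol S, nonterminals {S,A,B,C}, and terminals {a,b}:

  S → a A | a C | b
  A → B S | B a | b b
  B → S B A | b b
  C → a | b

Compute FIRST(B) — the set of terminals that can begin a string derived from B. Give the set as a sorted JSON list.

FIRST sets, iterate to fixpoint:
pass 1:
  A via A→b b: +{b}
  B via B→b b: +{b}
  C via C→a: +{a}
  C via C→b: +{b}
  S via S→a A: +{a}
  S via S→b: +{b}
  S: {a,b}  A: {b}  B: {b}  C: {a,b}
pass 2:
  B via B→S B A: +{a}
  S: {a,b}  A: {b}  B: {a,b}  C: {a,b}
pass 3:
  A via A→B S: +{a}
  S: {a,b}  A: {a,b}  B: {a,b}  C: {a,b}
pass 4: (stable)
  S: {a,b}  A: {a,b}  B: {a,b}  C: {a,b}

FIRST(B) = ["a", "b"]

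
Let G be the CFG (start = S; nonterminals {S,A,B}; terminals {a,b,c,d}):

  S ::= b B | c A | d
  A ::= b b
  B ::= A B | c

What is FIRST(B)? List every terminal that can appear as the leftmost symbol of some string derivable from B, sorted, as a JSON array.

Compute FIRST by fixpoint:
[1]
  A via A→b b: +{b}
  B via B→A B: +{b}
  B via B→c: +{c}
  S via S→b B: +{b}
  S via S→c A: +{c}
  S via S→d: +{d}
  FIRST(S)={b,c,d}  FIRST(A)={b}  FIRST(B)={b,c}
[2] (stable)
  FIRST(S)={b,c,d}  FIRST(A)={b}  FIRST(B)={b,c}

FIRST(B) = ["b", "c"]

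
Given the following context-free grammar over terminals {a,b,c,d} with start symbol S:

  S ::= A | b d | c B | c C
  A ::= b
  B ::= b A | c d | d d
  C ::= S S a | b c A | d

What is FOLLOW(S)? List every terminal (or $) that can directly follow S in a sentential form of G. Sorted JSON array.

Compute FIRST by fixpoint:
[1]
  A via A→b: +{b}
  B via B→b A: +{b}
  B via B→c d: +{c}
  B via B→d d: +{d}
  C via C→b c A: +{b}
  C via C→d: +{d}
  S via S→A: +{b}
  S via S→c B: +{c}
  FIRST[S]={b,c}  FIRST[A]={b}  FIRST[B]={b,c,d}  FIRST[C]={b,d}
[2]
  C via C→S S a: +{c}
  FIRST[S]={b,c}  FIRST[A]={b}  FIRST[B]={b,c,d}  FIRST[C]={b,c,d}
[3] done
  FIRST[S]={b,c}  FIRST[A]={b}  FIRST[B]={b,c,d}  FIRST[C]={b,c,d}

FOLLOW iteration:
seed FOLLOW(S) with $
[1]
  C→S S a: FOLLOW(S) ⊇ FIRST(S) = {b,c}; new: +{b,c}
  C→S S a: FOLLOW(S) ⊇ FIRST(a) = {a}; new: +{a}
  S→A: FOLLOW(A) ⊇ FOLLOW(S) ⊇ {$,a,b,c}; new: +{$,a,b,c}
  S→c B: FOLLOW(B) ⊇ FOLLOW(S) ⊇ {$,a,b,c}; new: +{$,a,b,c}
  S→c C: FOLLOW(C) ⊇ FOLLOW(S) ⊇ {$,a,b,c}; new: +{$,a,b,c}
  S: {$,a,b,c}  A: {$,a,b,c}  B: {$,a,b,c}  C: {$,a,b,c}
[2] done
  S: {$,a,b,c}  A: {$,a,b,c}  B: {$,a,b,c}  C: {$,a,b,c}

FOLLOW(S) = ["$", "a", "b", "c"]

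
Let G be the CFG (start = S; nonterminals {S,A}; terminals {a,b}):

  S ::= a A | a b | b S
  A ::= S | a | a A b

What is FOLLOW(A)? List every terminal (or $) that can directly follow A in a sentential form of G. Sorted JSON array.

FIRST iteration:
round 1:
  A via A→a: +{a}
  S via S→a A: +{a}
  S via S→b S: +{b}
  S: {a,b}  A: {a}
round 2:
  A via A→S: +{b}
  S: {a,b}  A: {a,b}
round 3: (no change)
  S: {a,b}  A: {a,b}

Compute FOLLOW by fixpoint:
seed FOLLOW(S) with $
[1]
  A→a A b: FOLLOW(A) ⊇ FIRST(b) = {b}; new: +{b}
  S→a A: FOLLOW(A) ⊇ FOLLOW(S) ⊇ {$}; new: +{$}
  FOLLOW(S)={$}  FOLLOW(A)={$,b}
[2]
  A→S: FOLLOW(S) ⊇ FOLLOW(A) ⊇ {$,b}; new: +{b}
  FOLLOW(S)={$,b}  FOLLOW(A)={$,b}
[3] (no change)
  FOLLOW(S)={$,b}  FOLLOW(A)={$,b}

FOLLOW(A) = ["$", "b"]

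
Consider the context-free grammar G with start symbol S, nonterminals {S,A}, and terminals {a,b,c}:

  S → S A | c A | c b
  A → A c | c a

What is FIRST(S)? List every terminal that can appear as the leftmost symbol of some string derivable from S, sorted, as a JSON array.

Compute FIRST by fixpoint:
iter 1:
  A via A→c a: +{c}
  S via S→c A: +{c}
  FIRST[S]={c}  FIRST[A]={c}
iter 2: (stable)
  FIRST[S]={c}  FIRST[A]={c}

FIRST(S) = ["c"]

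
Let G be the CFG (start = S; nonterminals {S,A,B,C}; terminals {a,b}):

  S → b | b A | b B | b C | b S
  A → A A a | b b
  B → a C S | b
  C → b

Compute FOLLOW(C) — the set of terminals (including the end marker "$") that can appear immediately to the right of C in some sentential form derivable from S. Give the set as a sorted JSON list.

FIRST iteration:
pass 1:
  A via A→b b: +{b}
  B via B→a C S: +{a}
  B via B→b: +{b}
  C via C→b: +{b}
  S via S→b: +{b}
  FIRST[S]={b}  FIRST[A]={b}  FIRST[B]={a,b}  FIRST[C]={b}
pass 2: done
  FIRST[S]={b}  FIRST[A]={b}  FIRST[B]={a,b}  FIRST[C]={b}

FOLLOW sets:
seed FOLLOW(S) with $
pass 1:
  A→A A a: FOLLOW(A) ⊇ FIRST(A) = {b}; new: +{b}
  A→A A a: FOLLOW(A) ⊇ FIRST(a) = {a}; new: +{a}
  B→a C S: FOLLOW(C) ⊇ FIRST(S) = {b}; new: +{b}
  S→b A: FOLLOW(A) ⊇ FOLLOW(S) ⊇ {$}; new: +{$}
  S→b B: FOLLOW(B) ⊇ FOLLOW(S) ⊇ {$}; new: +{$}
  S→b C: FOLLOW(C) ⊇ FOLLOW(S) ⊇ {$}; new: +{$}
  FOLLOW[S]={$}  FOLLOW[A]={$,a,b}  FOLLOW[B]={$}  FOLLOW[C]={$,b}
pass 2: (no change)
  FOLLOW[S]={$}  FOLLOW[A]={$,a,b}  FOLLOW[B]={$}  FOLLOW[C]={$,b}

FOLLOW(C) = ["$", "b"]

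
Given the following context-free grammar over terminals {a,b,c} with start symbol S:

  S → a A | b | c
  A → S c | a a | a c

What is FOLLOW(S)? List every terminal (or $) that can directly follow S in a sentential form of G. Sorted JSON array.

Compute FIRST by fixpoint:
pass 1:
  A via A→a a: +{a}
  S via S→a A: +{a}
  S via S→b: +{b}
  S via S→c: +{c}
  S: {a,b,c}  A: {a}
pass 2:
  A via A→S c: +{b,c}
  S: {a,b,c}  A: {a,b,c}
pass 3: — fixpoint
  S: {a,b,c}  A: {a,b,c}

Compute FOLLOW by fixpoint:
initialize: $ ∈ FOLLOW(S)
pass 1:
  A→S c: FOLLOW(S) ⊇ FIRST(c) = {c}; new: +{c}
  S→a A: FOLLOW(A) ⊇ FOLLOW(S) ⊇ {$,c}; new: +{$,c}
  FOLLOW(S)={$,c}  FOLLOW(A)={$,c}
pass 2: (stable)
  FOLLOW(S)={$,c}  FOLLOW(A)={$,c}

FOLLOW(S) = ["$", "c"]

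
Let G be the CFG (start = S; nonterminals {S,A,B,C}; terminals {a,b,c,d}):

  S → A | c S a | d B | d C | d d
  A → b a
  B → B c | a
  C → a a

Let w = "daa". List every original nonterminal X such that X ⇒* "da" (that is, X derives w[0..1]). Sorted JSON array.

Convert to CNF:
  S -> T0 T1 | T2 X4 | T3 B | T3 C | T3 T3
  A -> T0 T1
  B -> B T2 | a
  C -> T1 T1
  T0 -> b
  T1 -> a
  T2 -> c
  T3 -> d
  X4 -> S T1

CYK table (by increasing span) — only the sub-triangle for w[0..1]:
  [0..0]={T3}  "d"  orig:{}
  [1..1]={B,T1}  "a"  orig:{B}
  [0..1]={S}  "da"

Original NTs in T[0,1] deriving "da": ["S"]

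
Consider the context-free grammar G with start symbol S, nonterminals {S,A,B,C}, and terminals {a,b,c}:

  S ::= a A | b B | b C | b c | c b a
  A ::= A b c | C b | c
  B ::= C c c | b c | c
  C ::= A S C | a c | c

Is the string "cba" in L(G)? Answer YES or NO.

Convert to CNF:
  S -> T0 B | T0 C | T0 T1 | T1 X6 | T2 A
  A -> A X3 | C T0 | c
  B -> C X4 | T0 T1 | c
  C -> A X5 | T2 T1 | c
  T0 -> b
  T1 -> c
  T2 -> a
  X3 -> T0 T1
  X4 -> T1 T1
  X5 -> S C
  X6 -> T0 T2

Fill CYK table bottom-up:
  T[0,0] 'c' = {A,B,C,T1}  orig:{A,B,C}
  T[1,1] 'b' = {T0}  orig:{}
  T[2,2] 'a' = {T2}  orig:{}
  T[0,1] 'cb' = {A}
  T[1,2] 'ba' = {X6}  orig:{}
  T[0,2] 'cba' = {S}

S ∈ T[0,2] ⇒ YES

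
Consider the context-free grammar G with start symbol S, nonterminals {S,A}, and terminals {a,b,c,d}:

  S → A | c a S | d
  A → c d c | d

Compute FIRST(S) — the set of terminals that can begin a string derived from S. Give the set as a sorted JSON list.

FIRST iteration:
pass 1:
  A via A→c d c: +{c}
  A via A→d: +{d}
  S via S→A: +{c,d}
  S: {c,d}  A: {c,d}
pass 2: (stable)
  S: {c,d}  A: {c,d}

FIRST(S) = ["c", "d"]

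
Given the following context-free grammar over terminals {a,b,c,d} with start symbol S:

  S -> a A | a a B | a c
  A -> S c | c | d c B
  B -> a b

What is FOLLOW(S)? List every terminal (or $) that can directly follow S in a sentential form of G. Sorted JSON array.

FIRST iteration:
iter 1:
  A via A→c: +{c}
  A via A→d c B: +{d}
  B via B→a b: +{a}
  S via S→a A: +{a}
  S: {a}  A: {c,d}  B: {a}
iter 2:
  A via A→S c: +{a}
  S: {a}  A: {a,c,d}  B: {a}
iter 3: (no change)
  S: {a}  A: {a,c,d}  B: {a}

FOLLOW iteration:
initialize: $ ∈ FOLLOW(S)
pass 1:
  A→S c: FOLLOW(S) ⊇ FIRST(c) = {c}; new: +{c}
  S→a A: FOLLOW(A) ⊇ FOLLOW(S) ⊇ {$,c}; new: +{$,c}
  S→a a B: FOLLOW(B) ⊇ FOLLOW(S) ⊇ {$,c}; new: +{$,c}
  FOLLOW[S]={$,c}  FOLLOW[A]={$,c}  FOLLOW[B]={$,c}
pass 2: (no change)
  FOLLOW[S]={$,c}  FOLLOW[A]={$,c}  FOLLOW[B]={$,c}

FOLLOW(S) = ["$", "c"]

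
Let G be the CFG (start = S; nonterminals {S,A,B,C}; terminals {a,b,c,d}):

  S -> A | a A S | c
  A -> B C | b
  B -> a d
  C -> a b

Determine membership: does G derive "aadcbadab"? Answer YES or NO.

Convert to CNF:
  S -> B C | T0 X3 | b | c
  A -> B C | b
  B -> T0 T1
  C -> T0 T2
  T0 -> a
  T1 -> d
  T2 -> b
  X3 -> A S

Fill CYK table bottom-up:
  [0..0]={T0}  "a"  orig:{}
  [1..1]={T0}  "a"  orig:{}
  [2..2]={T1}  "d"  orig:{}
  [3..3]={S}  "c"
  [4..4]={A,S,T2}  "b"  orig:{A,S}
  [5..5]={T0}  "a"  orig:{}
  [6..6]={T1}  "d"  orig:{}
  [7..7]={T0}  "a"  orig:{}
  [8..8]={A,S,T2}  "b"  orig:{A,S}
  [0..1]=∅  "aa"
  [1..2]={B}  "ad"
  [2..3]=∅  "dc"
  [3..4]=∅  "cb"
  [4..5]=∅  "ba"
  [5..6]={B}  "ad"
  [6..7]=∅  "da"
  [7..8]={C}  "ab"
  [0..2]=∅  "aad"
  [1..3]=∅  "adc"
  [2..4]=∅  "dcb"
  [3..5]=∅  "cba"
  [4..6]=∅  "bad"
  [5..7]=∅  "ada"
  [6..8]=∅  "dab"
  [0..3]=∅  "aadc"
  [1..4]=∅  "adcb"
  [2..5]=∅  "dcba"
  [3..6]=∅  "cbad"
  [4..7]=∅  "bada"
  [5..8]={A,S}  "adab"
  [0..4]=∅  "aadcb"
  [1..5]=∅  "adcba"
  [2..6]=∅  "dcbad"
  [3..7]=∅  "cbada"
  [4..8]={X3}  "badab"  orig:{}
  [0..5]=∅  "aadcba"
  [1..6]=∅  "adcbad"
  [2..7]=∅  "dcbada"
  [3..8]=∅  "cbadab"
  [0..6]=∅  "aadcbad"
  [1..7]=∅  "adcbada"
  [2..8]=∅  "dcbadab"
  [0..7]=∅  "aadcbada"
  [1..8]=∅  "adcbadab"
  [0..8]=∅  "aadcbadab"

S ∉ T[0,8] ⇒ NO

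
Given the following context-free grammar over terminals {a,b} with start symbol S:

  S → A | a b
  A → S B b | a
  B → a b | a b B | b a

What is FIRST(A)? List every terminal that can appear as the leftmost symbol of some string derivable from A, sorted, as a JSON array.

FIRST iteration:
round 1:
  A via A→a: +{a}
  B via B→a b: +{a}
  B via B→b a: +{b}
  S via S→A: +{a}
  FIRST[S]={a}  FIRST[A]={a}  FIRST[B]={a,b}
round 2: (stable)
  FIRST[S]={a}  FIRST[A]={a}  FIRST[B]={a,b}

FIRST(A) = ["a"]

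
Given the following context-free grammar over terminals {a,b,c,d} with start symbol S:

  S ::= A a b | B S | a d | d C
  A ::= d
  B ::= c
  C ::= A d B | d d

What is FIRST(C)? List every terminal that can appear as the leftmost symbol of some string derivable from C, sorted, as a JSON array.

Compute FIRST by fixpoint:
pass 1:
  A via A→d: +{d}
  B via B→c: +{c}
  C via C→A d B: +{d}
  S via S→A a b: +{d}
  S via S→B S: +{c}
  S via S→a d: +{a}
  FIRST[S]={a,c,d}  FIRST[A]={d}  FIRST[B]={c}  FIRST[C]={d}
pass 2: (no change)
  FIRST[S]={a,c,d}  FIRST[A]={d}  FIRST[B]={c}  FIRST[C]={d}

FIRST(C) = ["d"]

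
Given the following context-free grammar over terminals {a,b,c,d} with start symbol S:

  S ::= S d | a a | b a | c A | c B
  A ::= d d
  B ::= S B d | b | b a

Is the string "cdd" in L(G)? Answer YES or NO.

CNF form of G:
  S -> S T0 | T1 T2 | T2 T2 | T3 A | T3 B
  A -> T0 T0
  B -> S X4 | T1 T2 | b
  T0 -> d
  T1 -> b
  T2 -> a
  T3 -> c
  X4 -> B T0

CYK table (by increasing span):
  cell(0,0) c: {T3}  orig:{}
  cell(1,1) d: {T0}  orig:{}
  cell(2,2) d: {T0}  orig:{}
  cell(0,1) cd: ∅
  cell(1,2) dd: {A}
  cell(0,2) cdd: {S}

S ∈ T[0,2] ⇒ YES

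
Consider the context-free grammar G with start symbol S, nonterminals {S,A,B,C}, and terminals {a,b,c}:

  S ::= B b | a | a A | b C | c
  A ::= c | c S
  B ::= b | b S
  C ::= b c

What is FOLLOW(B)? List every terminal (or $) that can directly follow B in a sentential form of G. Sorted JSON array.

FIRST iteration:
round 1:
  A via A→c: +{c}
  B via B→b: +{b}
  C via C→b c: +{b}
  S via S→B b: +{b}
  S via S→a: +{a}
  S via S→c: +{c}
  S: {a,b,c}  A: {c}  B: {b}  C: {b}
round 2: (no change)
  S: {a,b,c}  A: {c}  B: {b}  C: {b}

Compute FOLLOW by fixpoint:
FOLLOW(S) := {$}
[1]
  S→B b: FOLLOW(B) ⊇ FIRST(b) = {b}; new: +{b}
  S→a A: FOLLOW(A) ⊇ FOLLOW(S) ⊇ {$}; new: +{$}
  S→b C: FOLLOW(C) ⊇ FOLLOW(S) ⊇ {$}; new: +{$}
  FOLLOW(S)={$}  FOLLOW(A)={$}  FOLLOW(B)={b}  FOLLOW(C)={$}
[2]
  B→b S: FOLLOW(S) ⊇ FOLLOW(B) ⊇ {b}; new: +{b}
  S→a A: FOLLOW(A) ⊇ FOLLOW(S) ⊇ {$,b}; new: +{b}
  S→b C: FOLLOW(C) ⊇ FOLLOW(S) ⊇ {$,b}; new: +{b}
  FOLLOW(S)={$,b}  FOLLOW(A)={$,b}  FOLLOW(B)={b}  FOLLOW(C)={$,b}
[3] (no change)
  FOLLOW(S)={$,b}  FOLLOW(A)={$,b}  FOLLOW(B)={b}  FOLLOW(C)={$,b}

FOLLOW(B) = ["b"]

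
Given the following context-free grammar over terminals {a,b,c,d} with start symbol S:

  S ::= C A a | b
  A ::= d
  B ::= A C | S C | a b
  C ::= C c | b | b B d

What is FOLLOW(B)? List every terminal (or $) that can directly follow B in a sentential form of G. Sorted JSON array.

FIRST sets, iterate to fixpoint:
pass 1:
  A via A→d: +{d}
  B via B→A C: +{d}
  B via B→a b: +{a}
  C via C→b: +{b}
  S via S→C A a: +{b}
  FIRST[S]={b}  FIRST[A]={d}  FIRST[B]={a,d}  FIRST[C]={b}
pass 2:
  B via B→S C: +{b}
  FIRST[S]={b}  FIRST[A]={d}  FIRST[B]={a,b,d}  FIRST[C]={b}
pass 3: (stable)
  FIRST[S]={b}  FIRST[A]={d}  FIRST[B]={a,b,d}  FIRST[C]={b}

FOLLOW sets:
FOLLOW(S) := {$}
pass 1:
  B→A C: FOLLOW(A) ⊇ FIRST(C) = {b}; new: +{b}
  B→S C: FOLLOW(S) ⊇ FIRST(C) = {b}; new: +{b}
  C→C c: FOLLOW(C) ⊇ FIRST(c) = {c}; new: +{c}
  C→b B d: FOLLOW(B) ⊇ FIRST(d) = {d}; new: +{d}
  S→C A a: FOLLOW(C) ⊇ FIRST(A) = {d}; new: +{d}
  S→C A a: FOLLOW(A) ⊇ FIRST(a) = {a}; new: +{a}
  FOLLOW[S]={$,b}  FOLLOW[A]={a,b}  FOLLOW[B]={d}  FOLLOW[C]={c,d}
pass 2: done
  FOLLOW[S]={$,b}  FOLLOW[A]={a,b}  FOLLOW[B]={d}  FOLLOW[C]={c,d}

FOLLOW(B) = ["d"]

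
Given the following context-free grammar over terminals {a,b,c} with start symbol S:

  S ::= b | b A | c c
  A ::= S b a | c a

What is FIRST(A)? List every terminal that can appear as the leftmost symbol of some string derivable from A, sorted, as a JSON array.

FIRST iteration:
round 1:
  A via A→c a: +{c}
  S via S→b: +{b}
  S via S→c c: +{c}
  S: {b,c}  A: {c}
round 2:
  A via A→S b a: +{b}
  S: {b,c}  A: {b,c}
round 3: (no change)
  S: {b,c}  A: {b,c}

FIRST(A) = ["b", "c"]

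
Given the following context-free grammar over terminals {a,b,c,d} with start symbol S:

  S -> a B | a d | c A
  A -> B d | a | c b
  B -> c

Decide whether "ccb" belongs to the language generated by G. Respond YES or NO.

CNF form of G:
  S -> T1 A | T3 B | T3 T0
  A -> B T0 | T1 T2 | a
  B -> c
  T0 -> d
  T1 -> c
  T2 -> b
  T3 -> a

CYK table (by increasing span):
  T[0,0] 'c' = {B,T1}  orig:{B}
  T[1,1] 'c' = {B,T1}  orig:{B}
  T[2,2] 'b' = {T2}  orig:{}
  T[0,1] 'cc' = ∅
  T[1,2] 'cb' = {A}
  T[0,2] 'ccb' = {S}

S ∈ T[0,2] ⇒ YES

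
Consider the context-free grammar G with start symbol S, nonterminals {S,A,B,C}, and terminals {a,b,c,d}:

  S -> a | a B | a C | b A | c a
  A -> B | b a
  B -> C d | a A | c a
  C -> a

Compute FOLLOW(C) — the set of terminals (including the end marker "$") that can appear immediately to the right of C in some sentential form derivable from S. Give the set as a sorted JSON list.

FIRST iteration:
iter 1:
  A via A→b a: +{b}
  B via B→a A: +{a}
  B via B→c a: +{c}
  C via C→a: +{a}
  S via S→a: +{a}
  S via S→b A: +{b}
  S via S→c a: +{c}
  FIRST(S)={a,b,c}  FIRST(A)={b}  FIRST(B)={a,c}  FIRST(C)={a}
iter 2:
  A via A→B: +{a,c}
  FIRST(S)={a,b,c}  FIRST(A)={a,b,c}  FIRST(B)={a,c}  FIRST(C)={a}
iter 3: done
  FIRST(S)={a,b,c}  FIRST(A)={a,b,c}  FIRST(B)={a,c}  FIRST(C)={a}

Compute FOLLOW by fixpoint:
FOLLOW(S) := {$}
[1]
  B→C d: FOLLOW(C) ⊇ FIRST(d) = {d}; new: +{d}
  S→a B: FOLLOW(B) ⊇ FOLLOW(S) ⊇ {$}; new: +{$}
  S→a C: FOLLOW(C) ⊇ FOLLOW(S) ⊇ {$}; new: +{$}
  S→b A: FOLLOW(A) ⊇ FOLLOW(S) ⊇ {$}; new: +{$}
  S: {$}  A: {$}  B: {$}  C: {$,d}
[2] (no change)
  S: {$}  A: {$}  B: {$}  C: {$,d}

FOLLOW(C) = ["$", "d"]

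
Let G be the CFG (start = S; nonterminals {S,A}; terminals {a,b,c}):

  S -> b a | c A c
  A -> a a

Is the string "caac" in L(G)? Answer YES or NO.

CNF form of G:
  S -> T1 T0 | T2 X3
  A -> T0 T0
  T0 -> a
  T1 -> b
  T2 -> c
  X3 -> A T2

CYK table (by increasing span):
  [0..0]={T2}  "c"  orig:{}
  [1..1]={T0}  "a"  orig:{}
  [2..2]={T0}  "a"  orig:{}
  [3..3]={T2}  "c"  orig:{}
  [0..1]=∅  "ca"
  [1..2]={A}  "aa"
  [2..3]=∅  "ac"
  [0..2]=∅  "caa"
  [1..3]={X3}  "aac"  orig:{}
  [0..3]={S}  "caac"

S ∈ T[0,3] ⇒ YES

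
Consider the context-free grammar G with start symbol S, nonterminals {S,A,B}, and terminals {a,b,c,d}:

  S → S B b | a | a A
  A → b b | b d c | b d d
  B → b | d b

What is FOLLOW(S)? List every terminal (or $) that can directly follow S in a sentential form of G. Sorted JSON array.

FIRST iteration:
[1]
  A via A→b b: +{b}
  B via B→b: +{b}
  B via B→d b: +{d}
  S via S→a: +{a}
  S: {a}  A: {b}  B: {b,d}
[2] (no change)
  S: {a}  A: {b}  B: {b,d}

FOLLOW iteration:
initialize: $ ∈ FOLLOW(S)
iter 1:
  S→S B b: FOLLOW(S) ⊇ FIRST(B) = {b,d}; new: +{b,d}
  S→S B b: FOLLOW(B) ⊇ FIRST(b) = {b}; new: +{b}
  S→a A: FOLLOW(A) ⊇ FOLLOW(S) ⊇ {$,b,d}; new: +{$,b,d}
  S: {$,b,d}  A: {$,b,d}  B: {b}
iter 2: (no change)
  S: {$,b,d}  A: {$,b,d}  B: {b}

FOLLOW(S) = ["$", "b", "d"]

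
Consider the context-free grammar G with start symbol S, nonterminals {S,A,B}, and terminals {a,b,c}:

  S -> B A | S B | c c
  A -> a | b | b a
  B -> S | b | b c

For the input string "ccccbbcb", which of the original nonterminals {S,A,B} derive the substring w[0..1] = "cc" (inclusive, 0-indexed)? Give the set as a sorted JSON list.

CNF form of G:
  S -> B A | S B | T2 T2
  A -> T0 T1 | a | b
  B -> B A | S B | T0 T2 | T2 T2 | b
  T0 -> b
  T1 -> a
  T2 -> c

CYK fill — only the sub-triangle for w[0..1]:
  cell(0,0) c: {T2}  orig:{}
  cell(1,1) c: {T2}  orig:{}
  cell(0,1) cc: {B,S}

Original NTs in T[0,1] deriving "cc": ["B", "S"]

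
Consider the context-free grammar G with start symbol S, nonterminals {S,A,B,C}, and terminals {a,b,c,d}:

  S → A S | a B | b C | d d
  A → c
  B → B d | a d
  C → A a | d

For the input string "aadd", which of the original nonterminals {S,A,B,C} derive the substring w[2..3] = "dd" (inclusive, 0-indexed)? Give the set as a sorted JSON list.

Convert to CNF:
  S -> A S | T0 T0 | T1 B | T2 C
  A -> c
  B -> B T0 | T1 T0
  C -> A T1 | d
  T0 -> d
  T1 -> a
  T2 -> b

CYK table (by increasing span) (cells [i..j] with 2 ≤ i ≤ j ≤ 3 only):
  cell(2,2) d: {C,T0}  orig:{C}
  cell(3,3) d: {C,T0}  orig:{C}
  cell(2,3) dd: {S}

Original NTs in T[2,3] deriving "dd": ["S"]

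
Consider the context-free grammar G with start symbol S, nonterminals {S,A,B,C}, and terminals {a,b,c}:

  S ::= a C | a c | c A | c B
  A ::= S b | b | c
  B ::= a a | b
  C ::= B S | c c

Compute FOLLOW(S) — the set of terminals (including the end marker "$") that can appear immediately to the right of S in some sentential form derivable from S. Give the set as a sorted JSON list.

Compute FIRST by fixpoint:
round 1:
  A via A→b: +{b}
  A via A→c: +{c}
  B via B→a a: +{a}
  B via B→b: +{b}
  C via C→B S: +{a,b}
  C via C→c c: +{c}
  S via S→a C: +{a}
  S via S→c A: +{c}
  FIRST[S]={a,c}  FIRST[A]={b,c}  FIRST[B]={a,b}  FIRST[C]={a,b,c}
round 2:
  A via A→S b: +{a}
  FIRST[S]={a,c}  FIRST[A]={a,b,c}  FIRST[B]={a,b}  FIRST[C]={a,b,c}
round 3: done
  FIRST[S]={a,c}  FIRST[A]={a,b,c}  FIRST[B]={a,b}  FIRST[C]={a,b,c}

FOLLOW sets:
FOLLOW(S) := {$}
[1]
  A→S b: FOLLOW(S) ⊇ FIRST(b) = {b}; new: +{b}
  C→B S: FOLLOW(B) ⊇ FIRST(S) = {a,c}; new: +{a,c}
  S→a C: FOLLOW(C) ⊇ FOLLOW(S) ⊇ {$,b}; new: +{$,b}
  S→c A: FOLLOW(A) ⊇ FOLLOW(S) ⊇ {$,b}; new: +{$,b}
  S→c B: FOLLOW(B) ⊇ FOLLOW(S) ⊇ {$,b}; new: +{$,b}
  FOLLOW[S]={$,b}  FOLLOW[A]={$,b}  FOLLOW[B]={$,a,b,c}  FOLLOW[C]={$,b}
[2] (no change)
  FOLLOW[S]={$,b}  FOLLOW[A]={$,b}  FOLLOW[B]={$,a,b,c}  FOLLOW[C]={$,b}

FOLLOW(S) = ["$", "b"]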